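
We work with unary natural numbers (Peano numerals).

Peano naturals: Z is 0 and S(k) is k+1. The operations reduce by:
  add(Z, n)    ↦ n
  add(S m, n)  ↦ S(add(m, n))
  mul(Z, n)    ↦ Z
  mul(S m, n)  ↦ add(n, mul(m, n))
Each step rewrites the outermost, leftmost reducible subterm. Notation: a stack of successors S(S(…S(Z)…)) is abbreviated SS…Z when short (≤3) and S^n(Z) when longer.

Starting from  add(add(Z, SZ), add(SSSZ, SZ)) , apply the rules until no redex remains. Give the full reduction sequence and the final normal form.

Answer: normal form = S^5(Z)  (in 7 steps)

Working:
  start: add(add(Z, SZ), add(SSSZ, SZ))
  [1] add(SZ, add(SSSZ, SZ))
  [2] S(add(Z, add(SSSZ, SZ)))
  [3] S(add(SSSZ, SZ))
  [4] S(S(add(SSZ, SZ)))
  [5] S(S(S(add(SZ, SZ))))
  [6] S(S(S(S(add(Z, SZ)))))
  [7] S^5(Z)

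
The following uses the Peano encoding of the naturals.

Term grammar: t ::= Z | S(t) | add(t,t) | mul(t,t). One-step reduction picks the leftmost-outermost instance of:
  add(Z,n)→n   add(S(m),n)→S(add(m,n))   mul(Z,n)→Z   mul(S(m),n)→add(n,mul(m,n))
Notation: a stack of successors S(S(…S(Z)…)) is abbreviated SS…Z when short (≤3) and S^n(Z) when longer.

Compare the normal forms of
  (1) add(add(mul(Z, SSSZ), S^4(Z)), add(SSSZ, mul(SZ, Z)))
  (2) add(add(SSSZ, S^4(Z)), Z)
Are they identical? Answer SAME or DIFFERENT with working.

Term A:
  start: add(add(mul(Z, SSSZ), S^4(Z)), add(SSSZ, mul(SZ, Z)))
  [1] add(add(Z, S^4(Z)), add(SSSZ, mul(SZ, Z)))
  [2] add(S^4(Z), add(SSSZ, mul(SZ, Z)))
  [3] S(add(SSSZ, add(SSSZ, mul(SZ, Z))))
  [4] S(S(add(SSZ, add(SSSZ, mul(SZ, Z)))))
  [5] S(S(S(add(SZ, add(SSSZ, mul(SZ, Z))))))
  [6] S(S(S(S(add(Z, add(SSSZ, mul(SZ, Z)))))))
  [7] S(S(S(S(add(SSSZ, mul(SZ, Z))))))
  [8] S(S(S(S(S(add(SSZ, mul(SZ, Z)))))))
  [9] S(S(S(S(S(S(add(SZ, mul(SZ, Z))))))))
  [10] S(S(S(S(S(S(S(add(Z, mul(SZ, Z)))))))))
  [11] S(S(S(S(S(S(S(mul(SZ, Z))))))))
  [12] S(S(S(S(S(S(S(add(Z, mul(Z, Z)))))))))
  [13] S(S(S(S(S(S(S(mul(Z, Z))))))))
  [14] S^7(Z)

Term B:
  start: add(add(SSSZ, S^4(Z)), Z)
  [1] add(S(add(SSZ, S^4(Z))), Z)
  [2] S(add(add(SSZ, S^4(Z)), Z))
  [3] S(add(S(add(SZ, S^4(Z))), Z))
  [4] S(S(add(add(SZ, S^4(Z)), Z)))
  [5] S(S(add(S(add(Z, S^4(Z))), Z)))
  [6] S(S(S(add(add(Z, S^4(Z)), Z))))
  [7] S(S(S(add(S^4(Z), Z))))
  [8] S(S(S(S(add(SSSZ, Z)))))
  [9] S(S(S(S(S(add(SSZ, Z))))))
  [10] S(S(S(S(S(S(add(SZ, Z)))))))
  [11] S(S(S(S(S(S(S(add(Z, Z))))))))
  [12] S^7(Z)

Answer: SAME — A ⇓ S^7(Z), B ⇓ S^7(Z)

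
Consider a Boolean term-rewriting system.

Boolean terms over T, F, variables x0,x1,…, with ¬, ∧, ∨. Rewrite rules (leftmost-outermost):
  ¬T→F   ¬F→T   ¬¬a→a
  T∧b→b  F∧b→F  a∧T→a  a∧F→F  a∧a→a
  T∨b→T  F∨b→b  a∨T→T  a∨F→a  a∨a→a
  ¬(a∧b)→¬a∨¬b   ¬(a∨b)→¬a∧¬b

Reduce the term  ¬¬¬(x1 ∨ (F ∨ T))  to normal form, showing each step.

Answer: normal form = F  (in 7 steps)

Reduction:
  start: ¬¬¬(x1 ∨ (F ∨ T))
  [1] ¬(x1 ∨ (F ∨ T))
  [2] ¬x1 ∧ ¬(F ∨ T)
  [3] ¬x1 ∧ (¬F ∧ ¬T)
  [4] ¬x1 ∧ (T ∧ ¬T)
  [5] ¬x1 ∧ ¬T
  [6] ¬x1 ∧ F
  [7] F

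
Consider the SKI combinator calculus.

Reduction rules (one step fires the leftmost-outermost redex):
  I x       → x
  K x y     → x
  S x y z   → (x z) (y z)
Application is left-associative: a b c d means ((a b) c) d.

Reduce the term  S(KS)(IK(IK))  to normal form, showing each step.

Answer: normal form = S(KS)(KK)  (in 2 steps)

Working:
  start: S(KS)(IK(IK))
  [1] S(KS)(K(IK))
  [2] S(KS)(KK)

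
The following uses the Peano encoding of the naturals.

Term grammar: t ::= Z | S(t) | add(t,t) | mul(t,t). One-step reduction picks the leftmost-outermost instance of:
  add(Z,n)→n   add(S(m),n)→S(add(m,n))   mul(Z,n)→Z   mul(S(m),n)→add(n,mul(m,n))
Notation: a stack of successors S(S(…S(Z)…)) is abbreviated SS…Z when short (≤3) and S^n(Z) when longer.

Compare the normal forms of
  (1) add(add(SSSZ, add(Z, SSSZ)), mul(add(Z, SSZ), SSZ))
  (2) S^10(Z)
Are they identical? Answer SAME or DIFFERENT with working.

Answer: SAME — A ⇓ S^10(Z), B ⇓ S^10(Z)

Derivation:
Term A:
  start: add(add(SSSZ, add(Z, SSSZ)), mul(add(Z, SSZ), SSZ))
  step 1: add(S(add(SSZ, add(Z, SSSZ))), mul(add(Z, SSZ), SSZ))
  step 2: S(add(add(SSZ, add(Z, SSSZ)), mul(add(Z, SSZ), SSZ)))
  step 3: S(add(S(add(SZ, add(Z, SSSZ))), mul(add(Z, SSZ), SSZ)))
  step 4: S(S(add(add(SZ, add(Z, SSSZ)), mul(add(Z, SSZ), SSZ))))
  step 5: S(S(add(S(add(Z, add(Z, SSSZ))), mul(add(Z, SSZ), SSZ))))
  step 6: S(S(S(add(add(Z, add(Z, SSSZ)), mul(add(Z, SSZ), SSZ)))))
  step 7: S(S(S(add(add(Z, SSSZ), mul(add(Z, SSZ), SSZ)))))
  step 8: S(S(S(add(SSSZ, mul(add(Z, SSZ), SSZ)))))
  step 9: S(S(S(S(add(SSZ, mul(add(Z, SSZ), SSZ))))))
  step 10: S(S(S(S(S(add(SZ, mul(add(Z, SSZ), SSZ)))))))
  step 11: S(S(S(S(S(S(add(Z, mul(add(Z, SSZ), SSZ))))))))
  step 12: S(S(S(S(S(S(mul(add(Z, SSZ), SSZ)))))))
  step 13: S(S(S(S(S(S(mul(SSZ, SSZ)))))))
  step 14: S(S(S(S(S(S(add(SSZ, mul(SZ, SSZ))))))))
  step 15: S(S(S(S(S(S(S(add(SZ, mul(SZ, SSZ)))))))))
  step 16: S(S(S(S(S(S(S(S(add(Z, mul(SZ, SSZ))))))))))
  step 17: S(S(S(S(S(S(S(S(mul(SZ, SSZ)))))))))
  step 18: S(S(S(S(S(S(S(S(add(SSZ, mul(Z, SSZ))))))))))
  step 19: S(S(S(S(S(S(S(S(S(add(SZ, mul(Z, SSZ)))))))))))
  step 20: S(S(S(S(S(S(S(S(S(S(add(Z, mul(Z, SSZ))))))))))))
  step 21: S(S(S(S(S(S(S(S(S(S(mul(Z, SSZ)))))))))))
  step 22: S^10(Z)

Term B:
  start: S^10(Z)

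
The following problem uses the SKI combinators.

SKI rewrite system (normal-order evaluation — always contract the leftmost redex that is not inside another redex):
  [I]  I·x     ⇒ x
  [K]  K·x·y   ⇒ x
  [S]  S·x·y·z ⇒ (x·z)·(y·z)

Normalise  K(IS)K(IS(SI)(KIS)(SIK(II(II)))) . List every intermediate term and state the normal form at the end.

Answer: normal form = SI  (in 18 steps)

Reduction:
  start: K(IS)K(IS(SI)(KIS)(SIK(II(II))))
  [1] IS(IS(SI)(KIS)(SIK(II(II))))
  [2] S(IS(SI)(KIS)(SIK(II(II))))
  [3] S(S(SI)(KIS)(SIK(II(II))))
  [4] S(SI(SIK(II(II)))(KIS(SIK(II(II)))))
  [5] S(I(KIS(SIK(II(II))))(SIK(II(II))(KIS(SIK(II(II))))))
  [6] S(KIS(SIK(II(II)))(SIK(II(II))(KIS(SIK(II(II))))))
  [7] S(I(SIK(II(II)))(SIK(II(II))(KIS(SIK(II(II))))))
  [8] S(SIK(II(II))(SIK(II(II))(KIS(SIK(II(II))))))
  [9] S(I(II(II))(K(II(II)))(SIK(II(II))(KIS(SIK(II(II))))))
  [10] S(II(II)(K(II(II)))(SIK(II(II))(KIS(SIK(II(II))))))
  [11] S(I(II)(K(II(II)))(SIK(II(II))(KIS(SIK(II(II))))))
  [12] S(II(K(II(II)))(SIK(II(II))(KIS(SIK(II(II))))))
  [13] S(I(K(II(II)))(SIK(II(II))(KIS(SIK(II(II))))))
  [14] S(K(II(II))(SIK(II(II))(KIS(SIK(II(II))))))
  [15] S(II(II))
  [16] S(I(II))
  [17] S(II)
  [18] SI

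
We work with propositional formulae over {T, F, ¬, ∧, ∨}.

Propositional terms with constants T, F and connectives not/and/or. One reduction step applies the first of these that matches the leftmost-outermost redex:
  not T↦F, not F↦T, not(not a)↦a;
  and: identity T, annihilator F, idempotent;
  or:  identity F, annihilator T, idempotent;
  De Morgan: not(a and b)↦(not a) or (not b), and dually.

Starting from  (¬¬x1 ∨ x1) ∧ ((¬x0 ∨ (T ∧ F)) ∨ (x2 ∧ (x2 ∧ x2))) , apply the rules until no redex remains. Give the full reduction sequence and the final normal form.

  start: (¬¬x1 ∨ x1) ∧ ((¬x0 ∨ (T ∧ F)) ∨ (x2 ∧ (x2 ∧ x2)))
  [1] (x1 ∨ x1) ∧ ((¬x0 ∨ (T ∧ F)) ∨ (x2 ∧ (x2 ∧ x2)))
  [2] x1 ∧ ((¬x0 ∨ (T ∧ F)) ∨ (x2 ∧ (x2 ∧ x2)))
  [3] x1 ∧ ((¬x0 ∨ F) ∨ (x2 ∧ (x2 ∧ x2)))
  [4] x1 ∧ (¬x0 ∨ (x2 ∧ (x2 ∧ x2)))
  [5] x1 ∧ (¬x0 ∨ (x2 ∧ x2))
  [6] x1 ∧ (¬x0 ∨ x2)

Answer: normal form = x1 ∧ (¬x0 ∨ x2)  (in 6 steps)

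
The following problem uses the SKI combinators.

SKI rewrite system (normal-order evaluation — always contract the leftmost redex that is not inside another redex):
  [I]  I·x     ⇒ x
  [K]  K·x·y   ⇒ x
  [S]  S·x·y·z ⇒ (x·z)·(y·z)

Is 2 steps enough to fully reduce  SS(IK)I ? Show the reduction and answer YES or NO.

  start: SS(IK)I
  [1] SI(IKI)
  [2] SI(KI)

Answer: YES — reaches normal form SI(KI) in 2 ≤ 2 steps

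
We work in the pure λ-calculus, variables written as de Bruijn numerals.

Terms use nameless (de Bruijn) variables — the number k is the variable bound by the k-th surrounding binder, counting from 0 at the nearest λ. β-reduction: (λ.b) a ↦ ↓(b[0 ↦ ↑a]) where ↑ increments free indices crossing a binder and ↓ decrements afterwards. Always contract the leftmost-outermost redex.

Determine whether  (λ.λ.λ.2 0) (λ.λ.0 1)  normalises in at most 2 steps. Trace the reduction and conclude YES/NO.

Answer: YES — reaches normal form λ.λ.λ.0 1 in 2 ≤ 2 steps

Reduction:
  start: (λ.λ.λ.2 0) (λ.λ.0 1)
  →1  λ.λ.(λ.λ.0 1) 0
  →2  λ.λ.λ.0 1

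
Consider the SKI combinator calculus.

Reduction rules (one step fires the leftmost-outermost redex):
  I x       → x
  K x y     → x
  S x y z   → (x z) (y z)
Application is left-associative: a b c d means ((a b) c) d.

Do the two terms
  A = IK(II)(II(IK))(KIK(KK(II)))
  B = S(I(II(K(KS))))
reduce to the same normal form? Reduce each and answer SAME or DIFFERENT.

Answer: DIFFERENT — A ⇓ K, B ⇓ S(K(KS))

Reduction:
Term A:
  start: IK(II)(II(IK))(KIK(KK(II)))
  [1] K(II)(II(IK))(KIK(KK(II)))
  [2] II(KIK(KK(II)))
  [3] I(KIK(KK(II)))
  [4] KIK(KK(II))
  [5] I(KK(II))
  [6] KK(II)
  [7] K

Term B:
  start: S(I(II(K(KS))))
  [1] S(II(K(KS)))
  [2] S(I(K(KS)))
  [3] S(K(KS))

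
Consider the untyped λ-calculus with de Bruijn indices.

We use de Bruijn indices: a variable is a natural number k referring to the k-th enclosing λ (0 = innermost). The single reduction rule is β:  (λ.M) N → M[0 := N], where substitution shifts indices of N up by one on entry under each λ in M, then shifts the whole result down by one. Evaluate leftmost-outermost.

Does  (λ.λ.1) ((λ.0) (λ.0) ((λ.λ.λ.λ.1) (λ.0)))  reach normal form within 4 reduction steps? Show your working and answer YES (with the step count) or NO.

  start: (λ.λ.1) ((λ.0) (λ.0) ((λ.λ.λ.λ.1) (λ.0)))
  [1] λ.(λ.0) (λ.0) ((λ.λ.λ.λ.1) (λ.0))
  [2] λ.(λ.0) ((λ.λ.λ.λ.1) (λ.0))
  [3] λ.(λ.λ.λ.λ.1) (λ.0)
  [4] λ.λ.λ.λ.1

Answer: YES — reaches normal form λ.λ.λ.λ.1 in 4 ≤ 4 steps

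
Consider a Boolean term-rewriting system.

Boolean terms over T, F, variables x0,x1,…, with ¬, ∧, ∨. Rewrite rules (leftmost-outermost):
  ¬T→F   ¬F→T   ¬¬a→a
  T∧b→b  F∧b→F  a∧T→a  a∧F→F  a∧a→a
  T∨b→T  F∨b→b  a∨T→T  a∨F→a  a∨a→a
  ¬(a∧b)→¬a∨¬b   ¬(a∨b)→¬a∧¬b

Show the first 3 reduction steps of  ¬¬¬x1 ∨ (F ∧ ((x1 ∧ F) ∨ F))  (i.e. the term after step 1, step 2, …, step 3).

Answer: after 3 steps: ¬x1

Reduction:
  start: ¬¬¬x1 ∨ (F ∧ ((x1 ∧ F) ∨ F))
  [1] ¬x1 ∨ (F ∧ ((x1 ∧ F) ∨ F))
  [2] ¬x1 ∨ F
  [3] ¬x1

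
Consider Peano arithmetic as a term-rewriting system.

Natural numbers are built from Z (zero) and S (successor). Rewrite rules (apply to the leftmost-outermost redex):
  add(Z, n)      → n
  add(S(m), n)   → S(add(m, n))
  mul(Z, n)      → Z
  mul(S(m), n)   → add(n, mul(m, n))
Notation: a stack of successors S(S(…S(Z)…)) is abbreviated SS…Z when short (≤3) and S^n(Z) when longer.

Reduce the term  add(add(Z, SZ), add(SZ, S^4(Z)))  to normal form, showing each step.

  start: add(add(Z, SZ), add(SZ, S^4(Z)))
  step 1: add(SZ, add(SZ, S^4(Z)))
  step 2: S(add(Z, add(SZ, S^4(Z))))
  step 3: S(add(SZ, S^4(Z)))
  step 4: S(S(add(Z, S^4(Z))))
  step 5: S^6(Z)

Answer: normal form = S^6(Z)  (in 5 steps)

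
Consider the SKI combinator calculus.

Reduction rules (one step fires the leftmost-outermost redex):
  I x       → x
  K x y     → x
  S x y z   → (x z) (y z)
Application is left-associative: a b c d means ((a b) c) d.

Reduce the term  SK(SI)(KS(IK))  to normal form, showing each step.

Answer: normal form = S  (in 3 steps)

Derivation:
  start: SK(SI)(KS(IK))
  →1  K(KS(IK))(SI(KS(IK)))
  →2  KS(IK)
  →3  S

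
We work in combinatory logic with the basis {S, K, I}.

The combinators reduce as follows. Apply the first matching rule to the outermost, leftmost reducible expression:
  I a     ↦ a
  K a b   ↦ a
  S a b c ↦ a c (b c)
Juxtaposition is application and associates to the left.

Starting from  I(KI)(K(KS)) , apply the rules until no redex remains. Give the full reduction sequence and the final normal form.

  start: I(KI)(K(KS))
  step 1: KI(K(KS))
  step 2: I

Answer: normal form = I  (in 2 steps)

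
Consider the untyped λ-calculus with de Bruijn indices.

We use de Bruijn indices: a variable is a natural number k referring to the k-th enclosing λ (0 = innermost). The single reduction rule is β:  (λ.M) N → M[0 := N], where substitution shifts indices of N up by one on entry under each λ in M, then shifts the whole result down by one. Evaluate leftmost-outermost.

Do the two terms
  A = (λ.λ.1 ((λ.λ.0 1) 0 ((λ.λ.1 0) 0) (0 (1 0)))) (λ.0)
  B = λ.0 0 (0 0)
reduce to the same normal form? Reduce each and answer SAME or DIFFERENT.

Term A:
  start: (λ.λ.1 ((λ.λ.0 1) 0 ((λ.λ.1 0) 0) (0 (1 0)))) (λ.0)
  step 1: λ.(λ.0) ((λ.λ.0 1) 0 ((λ.λ.1 0) 0) (0 ((λ.0) 0)))
  step 2: λ.(λ.λ.0 1) 0 ((λ.λ.1 0) 0) (0 ((λ.0) 0))
  step 3: λ.(λ.0 1) ((λ.λ.1 0) 0) (0 ((λ.0) 0))
  step 4: λ.(λ.λ.1 0) 0 0 (0 ((λ.0) 0))
  step 5: λ.(λ.1 0) 0 (0 ((λ.0) 0))
  step 6: λ.0 0 (0 ((λ.0) 0))
  step 7: λ.0 0 (0 0)

Term B:
  start: λ.0 0 (0 0)

Answer: SAME — A ⇓ λ.0 0 (0 0), B ⇓ λ.0 0 (0 0)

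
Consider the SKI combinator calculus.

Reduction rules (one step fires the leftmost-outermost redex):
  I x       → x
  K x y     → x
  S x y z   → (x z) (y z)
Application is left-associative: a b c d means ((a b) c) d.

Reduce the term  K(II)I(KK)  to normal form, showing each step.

  start: K(II)I(KK)
  [1] II(KK)
  [2] I(KK)
  [3] KK

Answer: normal form = KK  (in 3 steps)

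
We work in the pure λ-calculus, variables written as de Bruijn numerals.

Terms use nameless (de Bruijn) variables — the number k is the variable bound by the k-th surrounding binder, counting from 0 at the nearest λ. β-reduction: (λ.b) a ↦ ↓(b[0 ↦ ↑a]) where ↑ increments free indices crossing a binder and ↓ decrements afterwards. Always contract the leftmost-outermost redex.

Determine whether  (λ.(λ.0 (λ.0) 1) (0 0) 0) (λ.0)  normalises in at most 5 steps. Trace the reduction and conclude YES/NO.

  start: (λ.(λ.0 (λ.0) 1) (0 0) 0) (λ.0)
  [1] (λ.0 (λ.0) (λ.0)) ((λ.0) (λ.0)) (λ.0)
  [2] (λ.0) (λ.0) (λ.0) (λ.0) (λ.0)
  [3] (λ.0) (λ.0) (λ.0) (λ.0)
  [4] (λ.0) (λ.0) (λ.0)
  [5] (λ.0) (λ.0)

Answer: NO — after 5 steps the term is (λ.0) (λ.0), not yet normal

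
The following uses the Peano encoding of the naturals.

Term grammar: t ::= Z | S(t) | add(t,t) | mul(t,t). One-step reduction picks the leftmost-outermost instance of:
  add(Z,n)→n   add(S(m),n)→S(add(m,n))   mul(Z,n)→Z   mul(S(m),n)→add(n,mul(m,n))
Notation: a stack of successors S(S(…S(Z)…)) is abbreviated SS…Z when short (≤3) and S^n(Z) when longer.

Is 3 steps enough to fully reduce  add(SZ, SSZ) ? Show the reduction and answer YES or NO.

  start: add(SZ, SSZ)
  step 1: S(add(Z, SSZ))
  step 2: SSSZ

Answer: YES — reaches normal form SSSZ in 2 ≤ 3 steps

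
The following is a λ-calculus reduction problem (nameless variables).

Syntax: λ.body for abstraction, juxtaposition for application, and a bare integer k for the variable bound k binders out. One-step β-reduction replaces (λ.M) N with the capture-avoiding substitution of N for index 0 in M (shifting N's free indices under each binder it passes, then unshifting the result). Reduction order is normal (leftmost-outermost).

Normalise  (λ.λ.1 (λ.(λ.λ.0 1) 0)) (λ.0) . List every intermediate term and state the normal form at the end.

  start: (λ.λ.1 (λ.(λ.λ.0 1) 0)) (λ.0)
  →1  λ.(λ.0) (λ.(λ.λ.0 1) 0)
  →2  λ.λ.(λ.λ.0 1) 0
  →3  λ.λ.λ.0 1

Answer: normal form = λ.λ.λ.0 1  (in 3 steps)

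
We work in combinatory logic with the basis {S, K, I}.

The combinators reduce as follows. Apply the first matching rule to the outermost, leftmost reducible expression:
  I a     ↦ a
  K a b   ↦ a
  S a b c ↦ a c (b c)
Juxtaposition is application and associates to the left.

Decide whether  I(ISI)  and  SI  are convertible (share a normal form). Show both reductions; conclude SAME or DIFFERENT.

Answer: SAME — A ⇓ SI, B ⇓ SI

Derivation:
Term A:
  start: I(ISI)
  [1] ISI
  [2] SI

Term B:
  start: SI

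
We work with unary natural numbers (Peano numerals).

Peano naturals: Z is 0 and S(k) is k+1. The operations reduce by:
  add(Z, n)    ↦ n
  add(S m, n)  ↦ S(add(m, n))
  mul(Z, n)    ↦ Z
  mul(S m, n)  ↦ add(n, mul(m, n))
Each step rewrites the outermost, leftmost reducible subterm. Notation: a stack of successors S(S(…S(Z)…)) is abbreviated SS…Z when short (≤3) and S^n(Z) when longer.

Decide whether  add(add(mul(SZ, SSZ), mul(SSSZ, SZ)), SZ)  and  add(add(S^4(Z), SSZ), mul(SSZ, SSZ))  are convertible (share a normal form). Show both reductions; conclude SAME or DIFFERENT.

Term A:
  start: add(add(mul(SZ, SSZ), mul(SSSZ, SZ)), SZ)
  →1  add(add(add(SSZ, mul(Z, SSZ)), mul(SSSZ, SZ)), SZ)
  →2  add(add(S(add(SZ, mul(Z, SSZ))), mul(SSSZ, SZ)), SZ)
  →3  add(S(add(add(SZ, mul(Z, SSZ)), mul(SSSZ, SZ))), SZ)
  →4  S(add(add(add(SZ, mul(Z, SSZ)), mul(SSSZ, SZ)), SZ))
  →5  S(add(add(S(add(Z, mul(Z, SSZ))), mul(SSSZ, SZ)), SZ))
  →6  S(add(S(add(add(Z, mul(Z, SSZ)), mul(SSSZ, SZ))), SZ))
  →7  S(S(add(add(add(Z, mul(Z, SSZ)), mul(SSSZ, SZ)), SZ)))
  →8  S(S(add(add(mul(Z, SSZ), mul(SSSZ, SZ)), SZ)))
  →9  S(S(add(add(Z, mul(SSSZ, SZ)), SZ)))
  →10  S(S(add(mul(SSSZ, SZ), SZ)))
  →11  S(S(add(add(SZ, mul(SSZ, SZ)), SZ)))
  →12  S(S(add(S(add(Z, mul(SSZ, SZ))), SZ)))
  →13  S(S(S(add(add(Z, mul(SSZ, SZ)), SZ))))
  →14  S(S(S(add(mul(SSZ, SZ), SZ))))
  →15  S(S(S(add(add(SZ, mul(SZ, SZ)), SZ))))
  →16  S(S(S(add(S(add(Z, mul(SZ, SZ))), SZ))))
  →17  S(S(S(S(add(add(Z, mul(SZ, SZ)), SZ)))))
  →18  S(S(S(S(add(mul(SZ, SZ), SZ)))))
  →19  S(S(S(S(add(add(SZ, mul(Z, SZ)), SZ)))))
  →20  S(S(S(S(add(S(add(Z, mul(Z, SZ))), SZ)))))
  →21  S(S(S(S(S(add(add(Z, mul(Z, SZ)), SZ))))))
  →22  S(S(S(S(S(add(mul(Z, SZ), SZ))))))
  →23  S(S(S(S(S(add(Z, SZ))))))
  →24  S^6(Z)

Term B:
  start: add(add(S^4(Z), SSZ), mul(SSZ, SSZ))
  →1  add(S(add(SSSZ, SSZ)), mul(SSZ, SSZ))
  →2  S(add(add(SSSZ, SSZ), mul(SSZ, SSZ)))
  →3  S(add(S(add(SSZ, SSZ)), mul(SSZ, SSZ)))
  →4  S(S(add(add(SSZ, SSZ), mul(SSZ, SSZ))))
  →5  S(S(add(S(add(SZ, SSZ)), mul(SSZ, SSZ))))
  →6  S(S(S(add(add(SZ, SSZ), mul(SSZ, SSZ)))))
  →7  S(S(S(add(S(add(Z, SSZ)), mul(SSZ, SSZ)))))
  →8  S(S(S(S(add(add(Z, SSZ), mul(SSZ, SSZ))))))
  →9  S(S(S(S(add(SSZ, mul(SSZ, SSZ))))))
  →10  S(S(S(S(S(add(SZ, mul(SSZ, SSZ)))))))
  →11  S(S(S(S(S(S(add(Z, mul(SSZ, SSZ))))))))
  →12  S(S(S(S(S(S(mul(SSZ, SSZ)))))))
  →13  S(S(S(S(S(S(add(SSZ, mul(SZ, SSZ))))))))
  →14  S(S(S(S(S(S(S(add(SZ, mul(SZ, SSZ)))))))))
  →15  S(S(S(S(S(S(S(S(add(Z, mul(SZ, SSZ))))))))))
  →16  S(S(S(S(S(S(S(S(mul(SZ, SSZ)))))))))
  →17  S(S(S(S(S(S(S(S(add(SSZ, mul(Z, SSZ))))))))))
  →18  S(S(S(S(S(S(S(S(S(add(SZ, mul(Z, SSZ)))))))))))
  →19  S(S(S(S(S(S(S(S(S(S(add(Z, mul(Z, SSZ))))))))))))
  →20  S(S(S(S(S(S(S(S(S(S(mul(Z, SSZ)))))))))))
  →21  S^10(Z)

Answer: DIFFERENT — A ⇓ S^6(Z), B ⇓ S^10(Z)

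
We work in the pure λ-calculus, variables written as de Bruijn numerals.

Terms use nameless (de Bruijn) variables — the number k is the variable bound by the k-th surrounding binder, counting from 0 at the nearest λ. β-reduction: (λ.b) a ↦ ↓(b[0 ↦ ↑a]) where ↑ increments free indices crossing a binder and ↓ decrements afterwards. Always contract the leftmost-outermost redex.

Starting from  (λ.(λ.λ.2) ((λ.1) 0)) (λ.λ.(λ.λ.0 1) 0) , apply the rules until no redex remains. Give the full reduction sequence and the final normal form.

Answer: normal form = λ.λ.λ.λ.0 1  (in 3 steps)

Reduction:
  start: (λ.(λ.λ.2) ((λ.1) 0)) (λ.λ.(λ.λ.0 1) 0)
  step 1: (λ.λ.λ.λ.(λ.λ.0 1) 0) ((λ.λ.λ.(λ.λ.0 1) 0) (λ.λ.(λ.λ.0 1) 0))
  step 2: λ.λ.λ.(λ.λ.0 1) 0
  step 3: λ.λ.λ.λ.0 1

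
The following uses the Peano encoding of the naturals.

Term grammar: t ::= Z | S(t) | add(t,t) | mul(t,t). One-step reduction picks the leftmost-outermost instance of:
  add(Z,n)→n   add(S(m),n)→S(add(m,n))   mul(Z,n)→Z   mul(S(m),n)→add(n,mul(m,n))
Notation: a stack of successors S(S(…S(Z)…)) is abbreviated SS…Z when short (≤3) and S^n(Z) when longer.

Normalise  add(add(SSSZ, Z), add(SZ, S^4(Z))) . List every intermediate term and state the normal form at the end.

Answer: normal form = S^8(Z)  (in 10 steps)

Reduction:
  start: add(add(SSSZ, Z), add(SZ, S^4(Z)))
  step 1: add(S(add(SSZ, Z)), add(SZ, S^4(Z)))
  step 2: S(add(add(SSZ, Z), add(SZ, S^4(Z))))
  step 3: S(add(S(add(SZ, Z)), add(SZ, S^4(Z))))
  step 4: S(S(add(add(SZ, Z), add(SZ, S^4(Z)))))
  step 5: S(S(add(S(add(Z, Z)), add(SZ, S^4(Z)))))
  step 6: S(S(S(add(add(Z, Z), add(SZ, S^4(Z))))))
  step 7: S(S(S(add(Z, add(SZ, S^4(Z))))))
  step 8: S(S(S(add(SZ, S^4(Z)))))
  step 9: S(S(S(S(add(Z, S^4(Z))))))
  step 10: S^8(Z)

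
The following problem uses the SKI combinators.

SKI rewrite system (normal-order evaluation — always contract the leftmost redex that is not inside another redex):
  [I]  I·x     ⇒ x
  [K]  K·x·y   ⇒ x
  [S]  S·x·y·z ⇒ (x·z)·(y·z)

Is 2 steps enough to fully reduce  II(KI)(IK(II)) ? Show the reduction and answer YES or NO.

Answer: NO — after 2 steps the term is KI(IK(II)), not yet normal

Working:
  start: II(KI)(IK(II))
  →1  I(KI)(IK(II))
  →2  KI(IK(II))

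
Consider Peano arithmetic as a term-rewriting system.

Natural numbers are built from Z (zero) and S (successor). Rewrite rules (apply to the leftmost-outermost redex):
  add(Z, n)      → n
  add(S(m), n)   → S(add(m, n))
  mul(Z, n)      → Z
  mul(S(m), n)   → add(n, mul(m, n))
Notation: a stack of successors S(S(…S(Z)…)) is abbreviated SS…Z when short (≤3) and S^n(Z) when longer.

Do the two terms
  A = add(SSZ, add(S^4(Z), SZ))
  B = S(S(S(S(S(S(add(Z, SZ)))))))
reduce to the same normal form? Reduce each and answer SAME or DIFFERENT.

Answer: SAME — A ⇓ S^7(Z), B ⇓ S^7(Z)

Derivation:
Term A:
  start: add(SSZ, add(S^4(Z), SZ))
  step 1: S(add(SZ, add(S^4(Z), SZ)))
  step 2: S(S(add(Z, add(S^4(Z), SZ))))
  step 3: S(S(add(S^4(Z), SZ)))
  step 4: S(S(S(add(SSSZ, SZ))))
  step 5: S(S(S(S(add(SSZ, SZ)))))
  step 6: S(S(S(S(S(add(SZ, SZ))))))
  step 7: S(S(S(S(S(S(add(Z, SZ)))))))
  step 8: S^7(Z)

Term B:
  start: S(S(S(S(S(S(add(Z, SZ)))))))
  step 1: S^7(Z)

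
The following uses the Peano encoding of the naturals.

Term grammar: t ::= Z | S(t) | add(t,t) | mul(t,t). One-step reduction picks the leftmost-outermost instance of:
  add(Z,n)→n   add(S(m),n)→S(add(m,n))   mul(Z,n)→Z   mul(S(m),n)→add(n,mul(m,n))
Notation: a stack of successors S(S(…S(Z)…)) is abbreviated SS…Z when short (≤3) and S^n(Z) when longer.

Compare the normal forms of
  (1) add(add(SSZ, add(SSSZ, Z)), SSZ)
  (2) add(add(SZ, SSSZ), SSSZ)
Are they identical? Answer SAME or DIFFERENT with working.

Answer: SAME — A ⇓ S^7(Z), B ⇓ S^7(Z)

Derivation:
Term A:
  start: add(add(SSZ, add(SSSZ, Z)), SSZ)
  →1  add(S(add(SZ, add(SSSZ, Z))), SSZ)
  →2  S(add(add(SZ, add(SSSZ, Z)), SSZ))
  →3  S(add(S(add(Z, add(SSSZ, Z))), SSZ))
  →4  S(S(add(add(Z, add(SSSZ, Z)), SSZ)))
  →5  S(S(add(add(SSSZ, Z), SSZ)))
  →6  S(S(add(S(add(SSZ, Z)), SSZ)))
  →7  S(S(S(add(add(SSZ, Z), SSZ))))
  →8  S(S(S(add(S(add(SZ, Z)), SSZ))))
  →9  S(S(S(S(add(add(SZ, Z), SSZ)))))
  →10  S(S(S(S(add(S(add(Z, Z)), SSZ)))))
  →11  S(S(S(S(S(add(add(Z, Z), SSZ))))))
  →12  S(S(S(S(S(add(Z, SSZ))))))
  →13  S^7(Z)

Term B:
  start: add(add(SZ, SSSZ), SSSZ)
  →1  add(S(add(Z, SSSZ)), SSSZ)
  →2  S(add(add(Z, SSSZ), SSSZ))
  →3  S(add(SSSZ, SSSZ))
  →4  S(S(add(SSZ, SSSZ)))
  →5  S(S(S(add(SZ, SSSZ))))
  →6  S(S(S(S(add(Z, SSSZ)))))
  →7  S^7(Z)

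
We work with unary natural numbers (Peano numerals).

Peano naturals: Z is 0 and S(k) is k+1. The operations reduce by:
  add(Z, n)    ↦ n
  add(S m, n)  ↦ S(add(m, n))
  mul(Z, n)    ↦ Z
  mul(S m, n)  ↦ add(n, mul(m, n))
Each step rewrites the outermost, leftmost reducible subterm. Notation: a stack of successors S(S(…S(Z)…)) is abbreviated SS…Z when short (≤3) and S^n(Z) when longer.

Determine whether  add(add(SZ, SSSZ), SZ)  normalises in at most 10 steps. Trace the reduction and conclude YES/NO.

Answer: YES — reaches normal form S^5(Z) in 7 ≤ 10 steps

Derivation:
  start: add(add(SZ, SSSZ), SZ)
  →1  add(S(add(Z, SSSZ)), SZ)
  →2  S(add(add(Z, SSSZ), SZ))
  →3  S(add(SSSZ, SZ))
  →4  S(S(add(SSZ, SZ)))
  →5  S(S(S(add(SZ, SZ))))
  →6  S(S(S(S(add(Z, SZ)))))
  →7  S^5(Z)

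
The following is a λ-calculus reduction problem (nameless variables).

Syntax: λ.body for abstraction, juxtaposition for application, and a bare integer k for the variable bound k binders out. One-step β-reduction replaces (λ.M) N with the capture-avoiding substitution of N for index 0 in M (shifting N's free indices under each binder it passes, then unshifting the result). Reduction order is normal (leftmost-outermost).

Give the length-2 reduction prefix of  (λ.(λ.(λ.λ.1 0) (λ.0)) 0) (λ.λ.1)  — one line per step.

  start: (λ.(λ.(λ.λ.1 0) (λ.0)) 0) (λ.λ.1)
  [1] (λ.(λ.λ.1 0) (λ.0)) (λ.λ.1)
  [2] (λ.λ.1 0) (λ.0)

Answer: after 2 steps: (λ.λ.1 0) (λ.0)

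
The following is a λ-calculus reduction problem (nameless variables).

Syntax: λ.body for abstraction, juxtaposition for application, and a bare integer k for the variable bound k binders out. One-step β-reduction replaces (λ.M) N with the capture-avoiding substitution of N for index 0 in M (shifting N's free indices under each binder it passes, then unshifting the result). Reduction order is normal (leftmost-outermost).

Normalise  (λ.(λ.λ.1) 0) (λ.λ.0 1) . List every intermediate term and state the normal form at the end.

Answer: normal form = λ.λ.λ.0 1  (in 2 steps)

Working:
  start: (λ.(λ.λ.1) 0) (λ.λ.0 1)
  →1  (λ.λ.1) (λ.λ.0 1)
  →2  λ.λ.λ.0 1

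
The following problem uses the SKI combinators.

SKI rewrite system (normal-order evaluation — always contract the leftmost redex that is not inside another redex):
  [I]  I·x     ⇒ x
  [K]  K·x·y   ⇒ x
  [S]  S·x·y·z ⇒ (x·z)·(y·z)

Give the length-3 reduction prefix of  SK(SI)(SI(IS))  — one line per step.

Answer: after 3 steps: SIS

Reduction:
  start: SK(SI)(SI(IS))
  [1] K(SI(IS))(SI(SI(IS)))
  [2] SI(IS)
  [3] SIS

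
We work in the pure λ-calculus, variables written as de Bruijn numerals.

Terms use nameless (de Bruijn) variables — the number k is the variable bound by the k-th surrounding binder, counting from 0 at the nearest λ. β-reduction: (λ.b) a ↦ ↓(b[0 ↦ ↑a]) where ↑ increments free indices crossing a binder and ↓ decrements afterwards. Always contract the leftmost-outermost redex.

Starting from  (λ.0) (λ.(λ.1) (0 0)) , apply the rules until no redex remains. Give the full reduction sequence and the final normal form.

  start: (λ.0) (λ.(λ.1) (0 0))
  [1] λ.(λ.1) (0 0)
  [2] λ.0

Answer: normal form = λ.0  (in 2 steps)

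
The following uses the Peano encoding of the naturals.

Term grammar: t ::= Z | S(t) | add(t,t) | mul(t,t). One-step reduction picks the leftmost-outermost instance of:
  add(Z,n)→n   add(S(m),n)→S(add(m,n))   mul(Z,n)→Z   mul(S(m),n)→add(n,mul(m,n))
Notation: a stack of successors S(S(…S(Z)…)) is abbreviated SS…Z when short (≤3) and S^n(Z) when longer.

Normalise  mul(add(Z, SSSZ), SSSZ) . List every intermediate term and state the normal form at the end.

  start: mul(add(Z, SSSZ), SSSZ)
  step 1: mul(SSSZ, SSSZ)
  step 2: add(SSSZ, mul(SSZ, SSSZ))
  step 3: S(add(SSZ, mul(SSZ, SSSZ)))
  step 4: S(S(add(SZ, mul(SSZ, SSSZ))))
  step 5: S(S(S(add(Z, mul(SSZ, SSSZ)))))
  step 6: S(S(S(mul(SSZ, SSSZ))))
  step 7: S(S(S(add(SSSZ, mul(SZ, SSSZ)))))
  step 8: S(S(S(S(add(SSZ, mul(SZ, SSSZ))))))
  step 9: S(S(S(S(S(add(SZ, mul(SZ, SSSZ)))))))
  step 10: S(S(S(S(S(S(add(Z, mul(SZ, SSSZ))))))))
  step 11: S(S(S(S(S(S(mul(SZ, SSSZ)))))))
  step 12: S(S(S(S(S(S(add(SSSZ, mul(Z, SSSZ))))))))
  step 13: S(S(S(S(S(S(S(add(SSZ, mul(Z, SSSZ)))))))))
  step 14: S(S(S(S(S(S(S(S(add(SZ, mul(Z, SSSZ))))))))))
  step 15: S(S(S(S(S(S(S(S(S(add(Z, mul(Z, SSSZ)))))))))))
  step 16: S(S(S(S(S(S(S(S(S(mul(Z, SSSZ))))))))))
  step 17: S^9(Z)

Answer: normal form = S^9(Z)  (in 17 steps)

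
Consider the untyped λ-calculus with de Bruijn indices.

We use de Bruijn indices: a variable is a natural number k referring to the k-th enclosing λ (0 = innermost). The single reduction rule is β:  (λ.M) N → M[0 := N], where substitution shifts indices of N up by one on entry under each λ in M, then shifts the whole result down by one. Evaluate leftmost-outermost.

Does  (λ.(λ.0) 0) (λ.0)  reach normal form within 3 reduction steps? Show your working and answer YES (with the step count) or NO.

  start: (λ.(λ.0) 0) (λ.0)
  [1] (λ.0) (λ.0)
  [2] λ.0

Answer: YES — reaches normal form λ.0 in 2 ≤ 3 steps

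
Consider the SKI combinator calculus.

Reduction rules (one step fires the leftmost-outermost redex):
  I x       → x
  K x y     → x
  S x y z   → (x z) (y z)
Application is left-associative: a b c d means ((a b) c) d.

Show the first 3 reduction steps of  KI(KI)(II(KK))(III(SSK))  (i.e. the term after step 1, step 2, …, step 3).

Answer: after 3 steps: I(KK)(III(SSK))

Working:
  start: KI(KI)(II(KK))(III(SSK))
  [1] I(II(KK))(III(SSK))
  [2] II(KK)(III(SSK))
  [3] I(KK)(III(SSK))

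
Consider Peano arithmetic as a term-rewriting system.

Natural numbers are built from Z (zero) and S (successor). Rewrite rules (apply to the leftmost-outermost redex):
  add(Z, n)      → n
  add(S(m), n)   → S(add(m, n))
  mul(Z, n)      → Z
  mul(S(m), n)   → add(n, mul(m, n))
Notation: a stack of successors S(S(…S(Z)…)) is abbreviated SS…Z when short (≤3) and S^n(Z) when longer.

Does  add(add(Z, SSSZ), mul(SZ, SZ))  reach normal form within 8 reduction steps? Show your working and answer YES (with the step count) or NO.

Answer: NO — after 8 steps the term is S(S(S(S(mul(Z, SZ))))), not yet normal

Working:
  start: add(add(Z, SSSZ), mul(SZ, SZ))
  [1] add(SSSZ, mul(SZ, SZ))
  [2] S(add(SSZ, mul(SZ, SZ)))
  [3] S(S(add(SZ, mul(SZ, SZ))))
  [4] S(S(S(add(Z, mul(SZ, SZ)))))
  [5] S(S(S(mul(SZ, SZ))))
  [6] S(S(S(add(SZ, mul(Z, SZ)))))
  [7] S(S(S(S(add(Z, mul(Z, SZ))))))
  [8] S(S(S(S(mul(Z, SZ)))))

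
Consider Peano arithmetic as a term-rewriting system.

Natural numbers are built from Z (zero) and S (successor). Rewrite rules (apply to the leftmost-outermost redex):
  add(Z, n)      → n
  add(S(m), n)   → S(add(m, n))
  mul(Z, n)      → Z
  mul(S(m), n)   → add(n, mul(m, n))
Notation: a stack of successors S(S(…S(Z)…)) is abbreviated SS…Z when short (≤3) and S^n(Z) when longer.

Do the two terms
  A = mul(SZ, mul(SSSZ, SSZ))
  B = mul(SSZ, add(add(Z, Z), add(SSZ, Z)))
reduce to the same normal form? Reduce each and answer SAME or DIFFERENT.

Term A:
  start: mul(SZ, mul(SSSZ, SSZ))
  →1  add(mul(SSSZ, SSZ), mul(Z, mul(SSSZ, SSZ)))
  →2  add(add(SSZ, mul(SSZ, SSZ)), mul(Z, mul(SSSZ, SSZ)))
  →3  add(S(add(SZ, mul(SSZ, SSZ))), mul(Z, mul(SSSZ, SSZ)))
  →4  S(add(add(SZ, mul(SSZ, SSZ)), mul(Z, mul(SSSZ, SSZ))))
  →5  S(add(S(add(Z, mul(SSZ, SSZ))), mul(Z, mul(SSSZ, SSZ))))
  →6  S(S(add(add(Z, mul(SSZ, SSZ)), mul(Z, mul(SSSZ, SSZ)))))
  →7  S(S(add(mul(SSZ, SSZ), mul(Z, mul(SSSZ, SSZ)))))
  →8  S(S(add(add(SSZ, mul(SZ, SSZ)), mul(Z, mul(SSSZ, SSZ)))))
  →9  S(S(add(S(add(SZ, mul(SZ, SSZ))), mul(Z, mul(SSSZ, SSZ)))))
  →10  S(S(S(add(add(SZ, mul(SZ, SSZ)), mul(Z, mul(SSSZ, SSZ))))))
  →11  S(S(S(add(S(add(Z, mul(SZ, SSZ))), mul(Z, mul(SSSZ, SSZ))))))
  →12  S(S(S(S(add(add(Z, mul(SZ, SSZ)), mul(Z, mul(SSSZ, SSZ)))))))
  →13  S(S(S(S(add(mul(SZ, SSZ), mul(Z, mul(SSSZ, SSZ)))))))
  →14  S(S(S(S(add(add(SSZ, mul(Z, SSZ)), mul(Z, mul(SSSZ, SSZ)))))))
  →15  S(S(S(S(add(S(add(SZ, mul(Z, SSZ))), mul(Z, mul(SSSZ, SSZ)))))))
  →16  S(S(S(S(S(add(add(SZ, mul(Z, SSZ)), mul(Z, mul(SSSZ, SSZ))))))))
  →17  S(S(S(S(S(add(S(add(Z, mul(Z, SSZ))), mul(Z, mul(SSSZ, SSZ))))))))
  →18  S(S(S(S(S(S(add(add(Z, mul(Z, SSZ)), mul(Z, mul(SSSZ, SSZ)))))))))
  →19  S(S(S(S(S(S(add(mul(Z, SSZ), mul(Z, mul(SSSZ, SSZ)))))))))
  →20  S(S(S(S(S(S(add(Z, mul(Z, mul(SSSZ, SSZ)))))))))
  →21  S(S(S(S(S(S(mul(Z, mul(SSSZ, SSZ))))))))
  →22  S^6(Z)

Term B:
  start: mul(SSZ, add(add(Z, Z), add(SSZ, Z)))
  →1  add(add(add(Z, Z), add(SSZ, Z)), mul(SZ, add(add(Z, Z), add(SSZ, Z))))
  →2  add(add(Z, add(SSZ, Z)), mul(SZ, add(add(Z, Z), add(SSZ, Z))))
  →3  add(add(SSZ, Z), mul(SZ, add(add(Z, Z), add(SSZ, Z))))
  →4  add(S(add(SZ, Z)), mul(SZ, add(add(Z, Z), add(SSZ, Z))))
  →5  S(add(add(SZ, Z), mul(SZ, add(add(Z, Z), add(SSZ, Z)))))
  →6  S(add(S(add(Z, Z)), mul(SZ, add(add(Z, Z), add(SSZ, Z)))))
  →7  S(S(add(add(Z, Z), mul(SZ, add(add(Z, Z), add(SSZ, Z))))))
  →8  S(S(add(Z, mul(SZ, add(add(Z, Z), add(SSZ, Z))))))
  →9  S(S(mul(SZ, add(add(Z, Z), add(SSZ, Z)))))
  →10  S(S(add(add(add(Z, Z), add(SSZ, Z)), mul(Z, add(add(Z, Z), add(SSZ, Z))))))
  →11  S(S(add(add(Z, add(SSZ, Z)), mul(Z, add(add(Z, Z), add(SSZ, Z))))))
  →12  S(S(add(add(SSZ, Z), mul(Z, add(add(Z, Z), add(SSZ, Z))))))
  →13  S(S(add(S(add(SZ, Z)), mul(Z, add(add(Z, Z), add(SSZ, Z))))))
  →14  S(S(S(add(add(SZ, Z), mul(Z, add(add(Z, Z), add(SSZ, Z)))))))
  →15  S(S(S(add(S(add(Z, Z)), mul(Z, add(add(Z, Z), add(SSZ, Z)))))))
  →16  S(S(S(S(add(add(Z, Z), mul(Z, add(add(Z, Z), add(SSZ, Z))))))))
  →17  S(S(S(S(add(Z, mul(Z, add(add(Z, Z), add(SSZ, Z))))))))
  →18  S(S(S(S(mul(Z, add(add(Z, Z), add(SSZ, Z)))))))
  →19  S^4(Z)

Answer: DIFFERENT — A ⇓ S^6(Z), B ⇓ S^4(Z)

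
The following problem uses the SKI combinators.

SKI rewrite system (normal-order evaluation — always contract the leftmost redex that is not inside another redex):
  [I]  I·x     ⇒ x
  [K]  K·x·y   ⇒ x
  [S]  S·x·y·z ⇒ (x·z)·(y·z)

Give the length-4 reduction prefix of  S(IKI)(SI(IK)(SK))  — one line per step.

  start: S(IKI)(SI(IK)(SK))
  step 1: S(KI)(SI(IK)(SK))
  step 2: S(KI)(I(SK)(IK(SK)))
  step 3: S(KI)(SK(IK(SK)))
  step 4: S(KI)(SK(K(SK)))

Answer: after 4 steps: S(KI)(SK(K(SK)))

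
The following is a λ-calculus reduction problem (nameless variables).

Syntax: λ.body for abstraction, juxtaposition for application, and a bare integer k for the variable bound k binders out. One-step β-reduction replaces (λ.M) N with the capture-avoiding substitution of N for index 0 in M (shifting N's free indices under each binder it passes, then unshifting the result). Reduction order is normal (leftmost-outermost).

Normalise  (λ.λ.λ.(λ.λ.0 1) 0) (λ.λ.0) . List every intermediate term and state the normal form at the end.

  start: (λ.λ.λ.(λ.λ.0 1) 0) (λ.λ.0)
  [1] λ.λ.(λ.λ.0 1) 0
  [2] λ.λ.λ.0 1

Answer: normal form = λ.λ.λ.0 1  (in 2 steps)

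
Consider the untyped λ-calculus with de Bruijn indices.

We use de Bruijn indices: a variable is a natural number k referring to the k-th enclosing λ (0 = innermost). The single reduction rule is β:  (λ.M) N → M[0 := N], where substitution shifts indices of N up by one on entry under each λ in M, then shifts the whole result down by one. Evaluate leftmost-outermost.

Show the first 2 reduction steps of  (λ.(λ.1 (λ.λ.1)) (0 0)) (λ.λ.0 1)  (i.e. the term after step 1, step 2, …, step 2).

  start: (λ.(λ.1 (λ.λ.1)) (0 0)) (λ.λ.0 1)
  step 1: (λ.(λ.λ.0 1) (λ.λ.1)) ((λ.λ.0 1) (λ.λ.0 1))
  step 2: (λ.λ.0 1) (λ.λ.1)

Answer: after 2 steps: (λ.λ.0 1) (λ.λ.1)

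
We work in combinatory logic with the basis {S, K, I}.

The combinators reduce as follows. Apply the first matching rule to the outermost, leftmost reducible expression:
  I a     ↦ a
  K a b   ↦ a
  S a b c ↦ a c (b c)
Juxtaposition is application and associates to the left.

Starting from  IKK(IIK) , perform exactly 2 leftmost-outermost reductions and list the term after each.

Answer: after 2 steps: K

Derivation:
  start: IKK(IIK)
  →1  KK(IIK)
  →2  K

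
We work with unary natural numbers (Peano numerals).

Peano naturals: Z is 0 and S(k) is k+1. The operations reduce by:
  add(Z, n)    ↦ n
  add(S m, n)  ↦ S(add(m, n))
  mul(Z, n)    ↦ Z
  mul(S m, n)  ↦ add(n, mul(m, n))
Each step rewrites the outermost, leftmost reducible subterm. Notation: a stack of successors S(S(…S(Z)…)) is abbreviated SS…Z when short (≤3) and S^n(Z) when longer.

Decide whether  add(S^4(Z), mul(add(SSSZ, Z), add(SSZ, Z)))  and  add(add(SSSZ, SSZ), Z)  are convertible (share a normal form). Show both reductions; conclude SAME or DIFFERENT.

Answer: DIFFERENT — A ⇓ S^10(Z), B ⇓ S^5(Z)

Reduction:
Term A:
  start: add(S^4(Z), mul(add(SSSZ, Z), add(SSZ, Z)))
  step 1: S(add(SSSZ, mul(add(SSSZ, Z), add(SSZ, Z))))
  step 2: S(S(add(SSZ, mul(add(SSSZ, Z), add(SSZ, Z)))))
  step 3: S(S(S(add(SZ, mul(add(SSSZ, Z), add(SSZ, Z))))))
  step 4: S(S(S(S(add(Z, mul(add(SSSZ, Z), add(SSZ, Z)))))))
  step 5: S(S(S(S(mul(add(SSSZ, Z), add(SSZ, Z))))))
  step 6: S(S(S(S(mul(S(add(SSZ, Z)), add(SSZ, Z))))))
  step 7: S(S(S(S(add(add(SSZ, Z), mul(add(SSZ, Z), add(SSZ, Z)))))))
  step 8: S(S(S(S(add(S(add(SZ, Z)), mul(add(SSZ, Z), add(SSZ, Z)))))))
  step 9: S(S(S(S(S(add(add(SZ, Z), mul(add(SSZ, Z), add(SSZ, Z))))))))
  step 10: S(S(S(S(S(add(S(add(Z, Z)), mul(add(SSZ, Z), add(SSZ, Z))))))))
  step 11: S(S(S(S(S(S(add(add(Z, Z), mul(add(SSZ, Z), add(SSZ, Z)))))))))
  step 12: S(S(S(S(S(S(add(Z, mul(add(SSZ, Z), add(SSZ, Z)))))))))
  step 13: S(S(S(S(S(S(mul(add(SSZ, Z), add(SSZ, Z))))))))
  step 14: S(S(S(S(S(S(mul(S(add(SZ, Z)), add(SSZ, Z))))))))
  step 15: S(S(S(S(S(S(add(add(SSZ, Z), mul(add(SZ, Z), add(SSZ, Z)))))))))
  step 16: S(S(S(S(S(S(add(S(add(SZ, Z)), mul(add(SZ, Z), add(SSZ, Z)))))))))
  step 17: S(S(S(S(S(S(S(add(add(SZ, Z), mul(add(SZ, Z), add(SSZ, Z))))))))))
  step 18: S(S(S(S(S(S(S(add(S(add(Z, Z)), mul(add(SZ, Z), add(SSZ, Z))))))))))
  step 19: S(S(S(S(S(S(S(S(add(add(Z, Z), mul(add(SZ, Z), add(SSZ, Z)))))))))))
  step 20: S(S(S(S(S(S(S(S(add(Z, mul(add(SZ, Z), add(SSZ, Z)))))))))))
  step 21: S(S(S(S(S(S(S(S(mul(add(SZ, Z), add(SSZ, Z))))))))))
  step 22: S(S(S(S(S(S(S(S(mul(S(add(Z, Z)), add(SSZ, Z))))))))))
  step 23: S(S(S(S(S(S(S(S(add(add(SSZ, Z), mul(add(Z, Z), add(SSZ, Z)))))))))))
  step 24: S(S(S(S(S(S(S(S(add(S(add(SZ, Z)), mul(add(Z, Z), add(SSZ, Z)))))))))))
  step 25: S(S(S(S(S(S(S(S(S(add(add(SZ, Z), mul(add(Z, Z), add(SSZ, Z))))))))))))
  step 26: S(S(S(S(S(S(S(S(S(add(S(add(Z, Z)), mul(add(Z, Z), add(SSZ, Z))))))))))))
  step 27: S(S(S(S(S(S(S(S(S(S(add(add(Z, Z), mul(add(Z, Z), add(SSZ, Z)))))))))))))
  step 28: S(S(S(S(S(S(S(S(S(S(add(Z, mul(add(Z, Z), add(SSZ, Z)))))))))))))
  step 29: S(S(S(S(S(S(S(S(S(S(mul(add(Z, Z), add(SSZ, Z))))))))))))
  step 30: S(S(S(S(S(S(S(S(S(S(mul(Z, add(SSZ, Z))))))))))))
  step 31: S^10(Z)

Term B:
  start: add(add(SSSZ, SSZ), Z)
  step 1: add(S(add(SSZ, SSZ)), Z)
  step 2: S(add(add(SSZ, SSZ), Z))
  step 3: S(add(S(add(SZ, SSZ)), Z))
  step 4: S(S(add(add(SZ, SSZ), Z)))
  step 5: S(S(add(S(add(Z, SSZ)), Z)))
  step 6: S(S(S(add(add(Z, SSZ), Z))))
  step 7: S(S(S(add(SSZ, Z))))
  step 8: S(S(S(S(add(SZ, Z)))))
  step 9: S(S(S(S(S(add(Z, Z))))))
  step 10: S^5(Z)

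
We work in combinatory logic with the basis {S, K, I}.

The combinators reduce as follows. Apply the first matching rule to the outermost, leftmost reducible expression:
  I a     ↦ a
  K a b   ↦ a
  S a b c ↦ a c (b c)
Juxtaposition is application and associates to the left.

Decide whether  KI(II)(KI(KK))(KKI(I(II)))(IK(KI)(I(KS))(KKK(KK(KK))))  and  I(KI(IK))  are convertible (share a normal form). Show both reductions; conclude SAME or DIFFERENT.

Term A:
  start: KI(II)(KI(KK))(KKI(I(II)))(IK(KI)(I(KS))(KKK(KK(KK))))
  step 1: I(KI(KK))(KKI(I(II)))(IK(KI)(I(KS))(KKK(KK(KK))))
  step 2: KI(KK)(KKI(I(II)))(IK(KI)(I(KS))(KKK(KK(KK))))
  step 3: I(KKI(I(II)))(IK(KI)(I(KS))(KKK(KK(KK))))
  step 4: KKI(I(II))(IK(KI)(I(KS))(KKK(KK(KK))))
  step 5: K(I(II))(IK(KI)(I(KS))(KKK(KK(KK))))
  step 6: I(II)
  step 7: II
  step 8: I

Term B:
  start: I(KI(IK))
  step 1: KI(IK)
  step 2: I

Answer: SAME — A ⇓ I, B ⇓ I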